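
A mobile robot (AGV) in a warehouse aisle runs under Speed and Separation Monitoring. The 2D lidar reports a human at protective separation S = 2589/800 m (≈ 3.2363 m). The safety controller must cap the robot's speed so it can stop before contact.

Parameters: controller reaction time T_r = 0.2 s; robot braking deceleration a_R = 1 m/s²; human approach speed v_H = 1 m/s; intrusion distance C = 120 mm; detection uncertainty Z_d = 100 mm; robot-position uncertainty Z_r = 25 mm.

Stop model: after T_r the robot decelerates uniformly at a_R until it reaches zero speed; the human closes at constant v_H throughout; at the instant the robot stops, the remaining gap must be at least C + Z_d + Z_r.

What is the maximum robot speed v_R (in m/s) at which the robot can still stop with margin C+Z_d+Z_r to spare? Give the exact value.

collect terms ⇒ (1/2)·v_R² + (6/5)·v_R + (-2233/800) = 0
  disc = (6/5)² − 4·(1/2)·(-2233/800) = 2809/400 ; √disc = 53/20
  v_R = (−(6/5) + 53/20) / (2·(1/2)) = 29/20 m/s
check:
T_s = v_R/a_R = (29/20)/1 = 1.4500 s
robot in T_r: 1.4500·0.2000 = 0.2900 m
robot covers 1.4500·1.4500 − ½·1.0000·1.4500² = 1.0513 m while stopping
human closes 1.0000·1.6500 = 1.6500 m
margins: 0.1200+0.1000+0.0250 = 0.2450 m
sum ≈ 0.2900+1.0513+1.6500+0.2450 ≈ 3.2363 m = S ✓

v_R_max = 29/20 m/s = 1.4500 m/s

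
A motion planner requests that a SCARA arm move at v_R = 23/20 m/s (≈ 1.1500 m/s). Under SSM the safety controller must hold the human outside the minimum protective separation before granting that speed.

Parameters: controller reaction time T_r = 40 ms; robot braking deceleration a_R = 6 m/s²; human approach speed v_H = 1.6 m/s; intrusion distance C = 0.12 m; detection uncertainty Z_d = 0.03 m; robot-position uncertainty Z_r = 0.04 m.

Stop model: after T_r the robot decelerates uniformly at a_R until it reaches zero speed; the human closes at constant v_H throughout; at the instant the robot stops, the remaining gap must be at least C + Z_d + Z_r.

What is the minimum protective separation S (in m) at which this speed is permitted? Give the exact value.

braking lasts T_s = (23/20)/6 = 0.1917 s
robot in T_r: 1.1500·0.0400 = 0.0460 m
braking distance = 1.1500²/(2·6.0000) = 0.1102 m
person approaches 1.6000·(0.0400+0.1917) = 0.3707 m
residual clearance needed = 0.1200+0.0300+0.0400 = 0.1900 m
S_min ≈ 0.0460+0.1102+0.3707+0.1900  ⇒  S_min = 1147/1600 m

S_min = 1147/1600 m = 0.7169 m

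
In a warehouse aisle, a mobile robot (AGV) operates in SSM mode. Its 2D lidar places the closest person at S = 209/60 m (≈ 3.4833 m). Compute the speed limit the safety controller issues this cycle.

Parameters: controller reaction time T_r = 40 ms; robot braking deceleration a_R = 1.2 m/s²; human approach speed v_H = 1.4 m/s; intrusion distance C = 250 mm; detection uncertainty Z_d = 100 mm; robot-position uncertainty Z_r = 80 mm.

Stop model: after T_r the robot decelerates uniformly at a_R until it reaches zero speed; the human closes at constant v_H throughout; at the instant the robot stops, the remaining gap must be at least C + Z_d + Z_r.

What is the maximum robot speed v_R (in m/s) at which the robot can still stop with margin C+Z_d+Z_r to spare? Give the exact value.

collect terms ⇒ (5/12)·v_R² + (181/150)·v_R + (-1124/375) = 0
  disc = (181/150)² − 4·(5/12)·(-1124/375) = 16129/2500 ; √disc = 127/50
  v_R = (−(181/150) + 127/50) / (2·(5/12)) = 8/5 m/s
check:
braking lasts T_s = (8/5)/(6/5) = 1.3333 s
robot in T_r: 1.6000·0.0400 = 0.0640 m
braking distance = 1.6000²/(2·1.2000) = 1.0667 m
human closes 1.4000·1.3733 = 1.9227 m
residual clearance needed = 0.2500+0.1000+0.0800 = 0.4300 m
sum ≈ 0.0640+1.0667+1.9227+0.4300 ≈ 3.4833 m = S ✓

v_R_max = 8/5 m/s = 1.6000 m/s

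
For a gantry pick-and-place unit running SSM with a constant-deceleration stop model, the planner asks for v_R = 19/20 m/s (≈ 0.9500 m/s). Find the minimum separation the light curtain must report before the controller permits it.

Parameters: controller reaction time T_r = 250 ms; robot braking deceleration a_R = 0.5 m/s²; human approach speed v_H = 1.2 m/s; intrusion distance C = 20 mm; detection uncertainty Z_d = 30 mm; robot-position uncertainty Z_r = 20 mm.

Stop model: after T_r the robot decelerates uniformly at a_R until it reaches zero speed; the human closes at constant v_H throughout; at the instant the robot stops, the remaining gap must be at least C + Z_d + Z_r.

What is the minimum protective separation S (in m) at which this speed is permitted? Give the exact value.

S_min = 379/100 m = 3.7900 m

braking lasts T_s = (19/20)/(1/2) = 1.9000 s
reaction-phase robot travel = 0.9500·0.2500 = 0.2375 m
braking distance = 0.9500²/(2·0.5000) = 0.9025 m
human closes 1.2000·2.1500 = 2.5800 m
margins: 0.0200+0.0300+0.0200 = 0.0700 m
S_min ≈ 0.2375+0.9025+2.5800+0.0700  ⇒  S_min = 379/100 m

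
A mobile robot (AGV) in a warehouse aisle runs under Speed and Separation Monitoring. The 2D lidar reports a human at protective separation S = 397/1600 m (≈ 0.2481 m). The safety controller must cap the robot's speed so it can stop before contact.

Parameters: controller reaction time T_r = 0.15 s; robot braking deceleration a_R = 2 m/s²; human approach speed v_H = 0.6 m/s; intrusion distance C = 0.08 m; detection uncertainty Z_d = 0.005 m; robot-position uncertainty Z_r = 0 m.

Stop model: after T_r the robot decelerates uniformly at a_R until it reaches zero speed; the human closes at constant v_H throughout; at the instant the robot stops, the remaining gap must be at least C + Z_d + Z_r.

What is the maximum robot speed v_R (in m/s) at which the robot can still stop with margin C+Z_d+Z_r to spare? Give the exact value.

at the boundary: (1/4)·v² + (9/20)·v + (-117/1600) = 0
  disc = (9/20)² − 4·(1/4)·(-117/1600) = 441/1600 ; √disc = 21/40
  v_R = (−(9/20) + 21/40) / (2·(1/4)) = 3/20 m/s
check:
braking lasts T_s = (3/20)/2 = 0.0750 s
robot in T_r: 0.1500·0.1500 = 0.0225 m
braking distance = 0.1500²/(2·2.0000) = 0.0056 m
human over T_r+T_s: 0.6000·(0.1500+0.0750) = 0.1350 m
residual clearance needed = 0.0800+0.0050+0.0000 = 0.0850 m
sum ≈ 0.0225+0.0056+0.1350+0.0850 ≈ 0.2481 m = S ✓

v_R_max = 3/20 m/s = 0.1500 m/s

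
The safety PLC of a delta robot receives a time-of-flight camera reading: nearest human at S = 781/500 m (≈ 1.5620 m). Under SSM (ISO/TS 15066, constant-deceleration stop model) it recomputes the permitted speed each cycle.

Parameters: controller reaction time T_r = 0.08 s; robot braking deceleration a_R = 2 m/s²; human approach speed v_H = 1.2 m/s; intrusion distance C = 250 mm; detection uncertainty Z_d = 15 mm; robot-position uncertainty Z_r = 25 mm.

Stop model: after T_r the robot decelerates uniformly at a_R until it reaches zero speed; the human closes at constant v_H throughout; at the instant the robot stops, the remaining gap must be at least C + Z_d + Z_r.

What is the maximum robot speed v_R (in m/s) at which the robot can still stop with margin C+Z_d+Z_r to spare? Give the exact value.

v_R_max = 6/5 m/s = 1.2000 m/s

collect terms ⇒ (1/4)·v_R² + (17/25)·v_R + (-147/125) = 0
  disc = (17/25)² − 4·(1/4)·(-147/125) = 1024/625 ; √disc = 32/25
  v_R = (−(17/25) + 32/25) / (2·(1/4)) = 6/5 m/s
check:
braking lasts T_s = (6/5)/2 = 0.6000 s
reaction-phase robot travel = 1.2000·0.0800 = 0.0960 m
robot under decel: 1.2000²/(2·2.0000) = 0.3600 m
person approaches 1.2000·(0.0800+0.6000) = 0.8160 m
margins: 0.2500+0.0150+0.0250 = 0.2900 m
sum ≈ 0.0960+0.3600+0.8160+0.2900 ≈ 1.5620 m = S ✓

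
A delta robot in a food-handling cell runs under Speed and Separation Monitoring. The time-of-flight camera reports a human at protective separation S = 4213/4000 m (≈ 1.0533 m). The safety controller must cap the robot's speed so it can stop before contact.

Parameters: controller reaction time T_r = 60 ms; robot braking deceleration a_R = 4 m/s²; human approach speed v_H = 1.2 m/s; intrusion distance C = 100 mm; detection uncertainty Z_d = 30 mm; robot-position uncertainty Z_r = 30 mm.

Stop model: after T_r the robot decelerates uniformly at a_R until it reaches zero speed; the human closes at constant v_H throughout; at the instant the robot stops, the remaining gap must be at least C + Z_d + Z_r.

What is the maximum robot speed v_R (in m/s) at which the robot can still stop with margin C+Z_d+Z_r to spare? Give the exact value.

v_R_max = 3/2 m/s = 1.5000 m/s

collect terms ⇒ (1/8)·v_R² + (9/25)·v_R + (-657/800) = 0
  disc = (9/25)² − 4·(1/8)·(-657/800) = 21609/40000 ; √disc = 147/200
  v_R = (−(9/25) + 147/200) / (2·(1/8)) = 3/2 m/s
check:
braking lasts T_s = (3/2)/4 = 0.3750 s
reaction-phase robot travel = 1.5000·0.0600 = 0.0900 m
braking distance = 1.5000²/(2·4.0000) = 0.2812 m
human closes 1.2000·0.4350 = 0.5220 m
C+Z_d+Z_r = 0.1000+0.0300+0.0300 = 0.1600 m
sum ≈ 0.0900+0.2812+0.5220+0.1600 ≈ 1.0533 m = S ✓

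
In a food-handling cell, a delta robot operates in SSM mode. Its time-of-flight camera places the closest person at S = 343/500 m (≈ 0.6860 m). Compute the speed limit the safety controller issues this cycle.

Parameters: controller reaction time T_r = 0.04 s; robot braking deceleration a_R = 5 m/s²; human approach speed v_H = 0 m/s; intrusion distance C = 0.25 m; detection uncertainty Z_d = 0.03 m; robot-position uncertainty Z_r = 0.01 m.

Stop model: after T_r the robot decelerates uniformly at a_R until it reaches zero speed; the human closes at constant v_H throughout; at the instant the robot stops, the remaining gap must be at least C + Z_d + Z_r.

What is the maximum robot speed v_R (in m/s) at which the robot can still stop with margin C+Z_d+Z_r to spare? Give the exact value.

quadratic (1/10)·v² + (1/25)·v + (-99/250) = 0
  disc = (1/25)² − 4·(1/10)·(-99/250) = 4/25 ; √disc = 2/5
  v_R = (−(1/25) + 2/5) / (2·(1/10)) = 9/5 m/s
check:
stop time T_s = (9/5)/5 = 0.3600 s
reaction-phase robot travel = 1.8000·0.0400 = 0.0720 m
braking distance = 1.8000²/(2·5.0000) = 0.3240 m
human closes 0.0000·0.4000 = 0.0000 m
C+Z_d+Z_r = 0.2500+0.0300+0.0100 = 0.2900 m
sum ≈ 0.0720+0.3240+0.0000+0.2900 ≈ 0.6860 m = S ✓

v_R_max = 9/5 m/s = 1.8000 m/s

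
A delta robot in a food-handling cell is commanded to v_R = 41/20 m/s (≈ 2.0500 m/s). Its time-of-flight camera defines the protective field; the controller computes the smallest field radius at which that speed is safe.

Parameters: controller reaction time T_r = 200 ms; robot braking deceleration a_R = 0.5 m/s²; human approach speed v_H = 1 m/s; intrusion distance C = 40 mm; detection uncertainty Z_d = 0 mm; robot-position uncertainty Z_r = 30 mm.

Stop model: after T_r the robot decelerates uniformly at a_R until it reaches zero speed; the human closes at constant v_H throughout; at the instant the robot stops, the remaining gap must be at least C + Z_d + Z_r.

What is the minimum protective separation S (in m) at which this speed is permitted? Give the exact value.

S_min = 3593/400 m = 8.9825 m

T_s = v_R/a_R = (41/20)/(1/2) = 4.1000 s
robot in T_r: 2.0500·0.2000 = 0.4100 m
robot under decel: 2.0500²/(2·0.5000) = 4.2025 m
human closes 1.0000·4.3000 = 4.3000 m
margins: 0.0400+0.0000+0.0300 = 0.0700 m
S_min ≈ 0.4100+4.2025+4.3000+0.0700  ⇒  S_min = 3593/400 m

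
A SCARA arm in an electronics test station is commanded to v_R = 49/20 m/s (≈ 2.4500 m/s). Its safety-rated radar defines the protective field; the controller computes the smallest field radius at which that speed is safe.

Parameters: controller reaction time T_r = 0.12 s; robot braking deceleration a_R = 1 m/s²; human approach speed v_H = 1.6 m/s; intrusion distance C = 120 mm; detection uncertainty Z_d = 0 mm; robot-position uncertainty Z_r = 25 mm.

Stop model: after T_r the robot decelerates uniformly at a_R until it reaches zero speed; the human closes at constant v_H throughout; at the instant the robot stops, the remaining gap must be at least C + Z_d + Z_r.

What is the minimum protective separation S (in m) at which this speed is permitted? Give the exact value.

T_s = v_R/a_R = (49/20)/1 = 2.4500 s
reaction-phase robot travel = 2.4500·0.1200 = 0.2940 m
robot under decel: 2.4500²/(2·1.0000) = 3.0013 m
person approaches 1.6000·(0.1200+2.4500) = 4.1120 m
residual clearance needed = 0.1200+0.0000+0.0250 = 0.1450 m
S_min ≈ 0.2940+3.0013+4.1120+0.1450  ⇒  S_min = 30209/4000 m

S_min = 30209/4000 m = 7.5522 m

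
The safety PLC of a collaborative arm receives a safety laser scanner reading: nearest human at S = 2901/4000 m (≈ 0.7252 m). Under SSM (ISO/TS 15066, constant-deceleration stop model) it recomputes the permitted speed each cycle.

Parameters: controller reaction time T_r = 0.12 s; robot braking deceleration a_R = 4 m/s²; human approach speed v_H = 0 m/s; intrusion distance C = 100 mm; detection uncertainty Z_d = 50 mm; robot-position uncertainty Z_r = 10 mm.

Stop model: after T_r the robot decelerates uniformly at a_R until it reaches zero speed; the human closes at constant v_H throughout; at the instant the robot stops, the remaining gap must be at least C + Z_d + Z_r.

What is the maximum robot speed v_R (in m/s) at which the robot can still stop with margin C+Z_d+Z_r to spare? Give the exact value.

v_R_max = 17/10 m/s = 1.7000 m/s

quadratic (1/8)·v² + (3/25)·v + (-2261/4000) = 0
  disc = (3/25)² − 4·(1/8)·(-2261/4000) = 11881/40000 ; √disc = 109/200
  v_R = (−(3/25) + 109/200) / (2·(1/8)) = 17/10 m/s
check:
T_s = v_R/a_R = (17/10)/4 = 0.4250 s
reaction-phase robot travel = 1.7000·0.1200 = 0.2040 m
braking distance = 1.7000²/(2·4.0000) = 0.3613 m
human over T_r+T_s: 0.0000·(0.1200+0.4250) = 0.0000 m
residual clearance needed = 0.1000+0.0500+0.0100 = 0.1600 m
sum ≈ 0.2040+0.3613+0.0000+0.1600 ≈ 0.7252 m = S ✓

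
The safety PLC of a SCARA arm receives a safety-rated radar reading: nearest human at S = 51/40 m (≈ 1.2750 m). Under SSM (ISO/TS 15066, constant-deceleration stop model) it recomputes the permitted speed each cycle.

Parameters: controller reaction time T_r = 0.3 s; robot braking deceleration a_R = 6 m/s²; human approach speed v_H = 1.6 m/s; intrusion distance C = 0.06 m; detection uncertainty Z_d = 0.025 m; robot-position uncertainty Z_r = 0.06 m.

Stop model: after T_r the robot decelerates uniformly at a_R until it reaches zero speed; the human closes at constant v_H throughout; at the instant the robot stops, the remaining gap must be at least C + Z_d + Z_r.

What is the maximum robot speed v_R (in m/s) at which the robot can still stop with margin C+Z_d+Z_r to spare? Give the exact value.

collect terms ⇒ (1/12)·v_R² + (17/30)·v_R + (-13/20) = 0
  disc = (17/30)² − 4·(1/12)·(-13/20) = 121/225 ; √disc = 11/15
  v_R = (−(17/30) + 11/15) / (2·(1/12)) = 1 m/s
check:
braking lasts T_s = 1/6 = 0.1667 s
robot covers v_R·T_r = 1.0000·0.3000 = 0.3000 m before braking
braking distance = 1.0000²/(2·6.0000) = 0.0833 m
person approaches 1.6000·(0.3000+0.1667) = 0.7467 m
residual clearance needed = 0.0600+0.0250+0.0600 = 0.1450 m
sum ≈ 0.3000+0.0833+0.7467+0.1450 ≈ 1.2750 m = S ✓

v_R_max = 1 m/s = 1.0000 m/s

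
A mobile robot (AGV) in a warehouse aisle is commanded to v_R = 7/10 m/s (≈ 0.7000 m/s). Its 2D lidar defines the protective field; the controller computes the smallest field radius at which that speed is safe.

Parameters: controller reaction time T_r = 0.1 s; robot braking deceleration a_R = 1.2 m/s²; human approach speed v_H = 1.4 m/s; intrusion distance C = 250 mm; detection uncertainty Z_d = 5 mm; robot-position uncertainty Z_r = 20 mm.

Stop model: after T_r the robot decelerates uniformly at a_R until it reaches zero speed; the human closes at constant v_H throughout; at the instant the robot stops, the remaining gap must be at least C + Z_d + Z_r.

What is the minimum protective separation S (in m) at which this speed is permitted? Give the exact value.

braking lasts T_s = (7/10)/(6/5) = 0.5833 s
robot in T_r: 0.7000·0.1000 = 0.0700 m
robot covers 0.7000·0.5833 − ½·1.2000·0.5833² = 0.2042 m while stopping
person approaches 1.4000·(0.1000+0.5833) = 0.9567 m
C+Z_d+Z_r = 0.2500+0.0050+0.0200 = 0.2750 m
S_min ≈ 0.0700+0.2042+0.9567+0.2750  ⇒  S_min = 1807/1200 m

S_min = 1807/1200 m = 1.5058 m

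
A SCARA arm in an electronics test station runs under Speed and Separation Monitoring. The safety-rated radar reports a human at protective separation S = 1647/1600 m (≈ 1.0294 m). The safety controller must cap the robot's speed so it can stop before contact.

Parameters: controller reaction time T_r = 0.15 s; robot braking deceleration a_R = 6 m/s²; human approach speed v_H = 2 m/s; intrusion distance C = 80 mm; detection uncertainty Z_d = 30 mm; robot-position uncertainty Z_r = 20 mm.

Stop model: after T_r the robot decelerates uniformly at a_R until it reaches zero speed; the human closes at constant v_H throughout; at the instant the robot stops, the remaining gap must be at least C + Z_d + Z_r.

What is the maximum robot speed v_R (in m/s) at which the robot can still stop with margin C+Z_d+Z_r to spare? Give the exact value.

collect terms ⇒ (1/12)·v_R² + (29/60)·v_R + (-959/1600) = 0
  disc = (29/60)² − 4·(1/12)·(-959/1600) = 6241/14400 ; √disc = 79/120
  v_R = (−(29/60) + 79/120) / (2·(1/12)) = 21/20 m/s
check:
braking lasts T_s = (21/20)/6 = 0.1750 s
reaction-phase robot travel = 1.0500·0.1500 = 0.1575 m
braking distance = 1.0500²/(2·6.0000) = 0.0919 m
human over T_r+T_s: 2.0000·(0.1500+0.1750) = 0.6500 m
margins: 0.0800+0.0300+0.0200 = 0.1300 m
sum ≈ 0.1575+0.0919+0.6500+0.1300 ≈ 1.0294 m = S ✓

v_R_max = 21/20 m/s = 1.0500 m/s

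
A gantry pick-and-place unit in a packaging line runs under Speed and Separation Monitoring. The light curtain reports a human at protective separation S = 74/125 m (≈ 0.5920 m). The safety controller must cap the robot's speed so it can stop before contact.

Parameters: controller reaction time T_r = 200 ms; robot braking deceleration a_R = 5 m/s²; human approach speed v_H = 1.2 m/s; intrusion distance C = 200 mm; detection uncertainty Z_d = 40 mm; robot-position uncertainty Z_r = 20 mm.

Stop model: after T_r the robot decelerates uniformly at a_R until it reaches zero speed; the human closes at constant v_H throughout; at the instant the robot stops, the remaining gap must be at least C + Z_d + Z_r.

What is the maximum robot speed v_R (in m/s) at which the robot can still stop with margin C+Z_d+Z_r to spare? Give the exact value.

quadratic (1/10)·v² + (11/25)·v + (-23/250) = 0
  disc = (11/25)² − 4·(1/10)·(-23/250) = 144/625 ; √disc = 12/25
  v_R = (−(11/25) + 12/25) / (2·(1/10)) = 1/5 m/s
check:
braking lasts T_s = (1/5)/5 = 0.0400 s
robot covers v_R·T_r = 0.2000·0.2000 = 0.0400 m before braking
robot covers 0.2000·0.0400 − ½·5.0000·0.0400² = 0.0040 m while stopping
human closes 1.2000·0.2400 = 0.2880 m
residual clearance needed = 0.2000+0.0400+0.0200 = 0.2600 m
sum ≈ 0.0400+0.0040+0.2880+0.2600 ≈ 0.5920 m = S ✓

v_R_max = 1/5 m/s = 0.2000 m/s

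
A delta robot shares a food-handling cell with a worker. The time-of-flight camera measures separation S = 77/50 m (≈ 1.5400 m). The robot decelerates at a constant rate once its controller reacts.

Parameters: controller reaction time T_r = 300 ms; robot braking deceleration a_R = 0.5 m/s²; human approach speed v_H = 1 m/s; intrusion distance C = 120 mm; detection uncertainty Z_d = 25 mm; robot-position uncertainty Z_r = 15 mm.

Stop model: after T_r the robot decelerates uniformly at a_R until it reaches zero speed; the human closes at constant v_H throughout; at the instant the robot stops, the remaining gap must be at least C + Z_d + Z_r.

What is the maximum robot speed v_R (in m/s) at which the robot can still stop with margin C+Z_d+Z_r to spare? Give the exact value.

v_R_max = 2/5 m/s = 0.4000 m/s

collect terms ⇒ (1)·v_R² + (23/10)·v_R + (-27/25) = 0
  disc = (23/10)² − 4·(1)·(-27/25) = 961/100 ; √disc = 31/10
  v_R = (−(23/10) + 31/10) / (2·(1)) = 2/5 m/s
check:
stop time T_s = (2/5)/(1/2) = 0.8000 s
robot covers v_R·T_r = 0.4000·0.3000 = 0.1200 m before braking
robot under decel: 0.4000²/(2·0.5000) = 0.1600 m
human closes 1.0000·1.1000 = 1.1000 m
margins: 0.1200+0.0250+0.0150 = 0.1600 m
sum ≈ 0.1200+0.1600+1.1000+0.1600 ≈ 1.5400 m = S ✓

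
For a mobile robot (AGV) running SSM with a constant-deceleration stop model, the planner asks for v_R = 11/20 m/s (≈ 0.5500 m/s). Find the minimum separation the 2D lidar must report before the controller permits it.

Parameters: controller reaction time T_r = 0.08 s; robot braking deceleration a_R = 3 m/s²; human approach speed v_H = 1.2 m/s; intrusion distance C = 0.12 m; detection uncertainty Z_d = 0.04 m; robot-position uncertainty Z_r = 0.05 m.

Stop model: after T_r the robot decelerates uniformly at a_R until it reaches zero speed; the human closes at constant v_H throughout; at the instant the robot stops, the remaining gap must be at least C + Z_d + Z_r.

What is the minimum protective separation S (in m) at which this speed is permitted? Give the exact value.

T_s = v_R/a_R = (11/20)/3 = 0.1833 s
robot in T_r: 0.5500·0.0800 = 0.0440 m
robot covers 0.5500·0.1833 − ½·3.0000·0.1833² = 0.0504 m while stopping
human closes 1.2000·0.2633 = 0.3160 m
margins: 0.1200+0.0400+0.0500 = 0.2100 m
S_min ≈ 0.0440+0.0504+0.3160+0.2100  ⇒  S_min = 1489/2400 m

S_min = 1489/2400 m = 0.6204 m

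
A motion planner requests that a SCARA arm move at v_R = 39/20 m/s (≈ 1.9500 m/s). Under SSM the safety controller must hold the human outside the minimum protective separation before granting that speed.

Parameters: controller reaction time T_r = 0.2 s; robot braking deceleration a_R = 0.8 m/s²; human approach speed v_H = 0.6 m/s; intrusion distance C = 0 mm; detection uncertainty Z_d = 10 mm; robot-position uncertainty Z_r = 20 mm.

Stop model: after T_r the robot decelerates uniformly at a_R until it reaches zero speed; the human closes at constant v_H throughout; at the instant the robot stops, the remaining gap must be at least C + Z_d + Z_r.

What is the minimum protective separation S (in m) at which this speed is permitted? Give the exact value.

S_min = 14013/3200 m = 4.3791 m

T_s = v_R/a_R = (39/20)/(4/5) = 2.4375 s
robot in T_r: 1.9500·0.2000 = 0.3900 m
braking distance = 1.9500²/(2·0.8000) = 2.3766 m
person approaches 0.6000·(0.2000+2.4375) = 1.5825 m
C+Z_d+Z_r = 0.0000+0.0100+0.0200 = 0.0300 m
S_min ≈ 0.3900+2.3766+1.5825+0.0300  ⇒  S_min = 14013/3200 m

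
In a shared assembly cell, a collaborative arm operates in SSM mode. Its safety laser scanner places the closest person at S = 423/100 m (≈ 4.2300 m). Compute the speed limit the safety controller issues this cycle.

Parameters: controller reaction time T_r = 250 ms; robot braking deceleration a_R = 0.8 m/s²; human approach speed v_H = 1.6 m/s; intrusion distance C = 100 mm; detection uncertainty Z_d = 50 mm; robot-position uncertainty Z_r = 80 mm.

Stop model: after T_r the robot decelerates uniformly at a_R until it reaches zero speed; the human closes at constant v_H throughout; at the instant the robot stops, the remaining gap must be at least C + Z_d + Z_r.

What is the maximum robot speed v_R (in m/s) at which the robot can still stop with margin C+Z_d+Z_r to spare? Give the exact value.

v_R_max = 6/5 m/s = 1.2000 m/s

quadratic (5/8)·v² + (9/4)·v + (-18/5) = 0
  disc = (9/4)² − 4·(5/8)·(-18/5) = 225/16 ; √disc = 15/4
  v_R = (−(9/4) + 15/4) / (2·(5/8)) = 6/5 m/s
check:
braking lasts T_s = (6/5)/(4/5) = 1.5000 s
robot in T_r: 1.2000·0.2500 = 0.3000 m
robot covers 1.2000·1.5000 − ½·0.8000·1.5000² = 0.9000 m while stopping
human over T_r+T_s: 1.6000·(0.2500+1.5000) = 2.8000 m
C+Z_d+Z_r = 0.1000+0.0500+0.0800 = 0.2300 m
sum ≈ 0.3000+0.9000+2.8000+0.2300 ≈ 4.2300 m = S ✓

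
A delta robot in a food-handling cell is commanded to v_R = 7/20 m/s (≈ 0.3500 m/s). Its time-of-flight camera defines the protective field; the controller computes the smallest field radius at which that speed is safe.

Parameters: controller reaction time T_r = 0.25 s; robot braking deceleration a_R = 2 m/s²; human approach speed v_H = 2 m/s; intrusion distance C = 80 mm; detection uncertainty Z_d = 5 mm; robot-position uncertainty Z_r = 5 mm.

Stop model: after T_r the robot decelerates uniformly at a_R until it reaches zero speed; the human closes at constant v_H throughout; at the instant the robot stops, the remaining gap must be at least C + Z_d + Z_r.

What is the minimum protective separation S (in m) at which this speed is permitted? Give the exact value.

stop time T_s = (7/20)/2 = 0.1750 s
reaction-phase robot travel = 0.3500·0.2500 = 0.0875 m
robot under decel: 0.3500²/(2·2.0000) = 0.0306 m
human over T_r+T_s: 2.0000·(0.2500+0.1750) = 0.8500 m
C+Z_d+Z_r = 0.0800+0.0050+0.0050 = 0.0900 m
S_min ≈ 0.0875+0.0306+0.8500+0.0900  ⇒  S_min = 1693/1600 m

S_min = 1693/1600 m = 1.0581 m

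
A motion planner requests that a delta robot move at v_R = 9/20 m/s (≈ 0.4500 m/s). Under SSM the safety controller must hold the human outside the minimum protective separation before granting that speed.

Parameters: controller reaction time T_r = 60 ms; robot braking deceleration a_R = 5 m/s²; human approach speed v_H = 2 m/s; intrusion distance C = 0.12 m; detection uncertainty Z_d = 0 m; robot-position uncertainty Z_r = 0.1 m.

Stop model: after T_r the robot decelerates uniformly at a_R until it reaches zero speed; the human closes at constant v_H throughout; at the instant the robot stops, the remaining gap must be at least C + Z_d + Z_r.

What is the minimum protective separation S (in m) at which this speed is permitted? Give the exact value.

S_min = 2269/4000 m = 0.5673 m

braking lasts T_s = (9/20)/5 = 0.0900 s
robot in T_r: 0.4500·0.0600 = 0.0270 m
robot under decel: 0.4500²/(2·5.0000) = 0.0203 m
person approaches 2.0000·(0.0600+0.0900) = 0.3000 m
residual clearance needed = 0.1200+0.0000+0.1000 = 0.2200 m
S_min ≈ 0.0270+0.0203+0.3000+0.2200  ⇒  S_min = 2269/4000 m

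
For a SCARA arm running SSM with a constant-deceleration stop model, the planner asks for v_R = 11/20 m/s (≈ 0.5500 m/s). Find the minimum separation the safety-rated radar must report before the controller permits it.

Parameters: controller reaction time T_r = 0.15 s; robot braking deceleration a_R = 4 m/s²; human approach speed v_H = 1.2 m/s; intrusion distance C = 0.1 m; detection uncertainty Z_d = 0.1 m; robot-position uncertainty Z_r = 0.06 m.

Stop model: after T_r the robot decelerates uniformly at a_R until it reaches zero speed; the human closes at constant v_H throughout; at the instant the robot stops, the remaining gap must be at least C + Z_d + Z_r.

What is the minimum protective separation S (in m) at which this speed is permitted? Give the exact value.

T_s = v_R/a_R = (11/20)/4 = 0.1375 s
robot in T_r: 0.5500·0.1500 = 0.0825 m
braking distance = 0.5500²/(2·4.0000) = 0.0378 m
human over T_r+T_s: 1.2000·(0.1500+0.1375) = 0.3450 m
margins: 0.1000+0.1000+0.0600 = 0.2600 m
S_min ≈ 0.0825+0.0378+0.3450+0.2600  ⇒  S_min = 2321/3200 m

S_min = 2321/3200 m = 0.7253 m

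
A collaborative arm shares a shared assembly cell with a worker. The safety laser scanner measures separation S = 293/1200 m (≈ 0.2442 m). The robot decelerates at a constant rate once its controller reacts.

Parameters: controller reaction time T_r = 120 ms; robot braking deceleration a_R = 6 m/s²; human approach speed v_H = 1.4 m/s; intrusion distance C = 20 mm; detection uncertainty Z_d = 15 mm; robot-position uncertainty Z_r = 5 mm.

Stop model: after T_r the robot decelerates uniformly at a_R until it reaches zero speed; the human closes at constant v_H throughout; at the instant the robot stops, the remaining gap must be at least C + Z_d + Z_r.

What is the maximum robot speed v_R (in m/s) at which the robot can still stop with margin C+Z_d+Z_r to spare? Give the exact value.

v_R_max = 1/10 m/s = 0.1000 m/s

at the boundary: (1/12)·v² + (53/150)·v + (-217/6000) = 0
  disc = (53/150)² − 4·(1/12)·(-217/6000) = 1369/10000 ; √disc = 37/100
  v_R = (−(53/150) + 37/100) / (2·(1/12)) = 1/10 m/s
check:
T_s = v_R/a_R = (1/10)/6 = 0.0167 s
reaction-phase robot travel = 0.1000·0.1200 = 0.0120 m
robot under decel: 0.1000²/(2·6.0000) = 0.0008 m
human over T_r+T_s: 1.4000·(0.1200+0.0167) = 0.1913 m
residual clearance needed = 0.0200+0.0150+0.0050 = 0.0400 m
sum ≈ 0.0120+0.0008+0.1913+0.0400 ≈ 0.2442 m = S ✓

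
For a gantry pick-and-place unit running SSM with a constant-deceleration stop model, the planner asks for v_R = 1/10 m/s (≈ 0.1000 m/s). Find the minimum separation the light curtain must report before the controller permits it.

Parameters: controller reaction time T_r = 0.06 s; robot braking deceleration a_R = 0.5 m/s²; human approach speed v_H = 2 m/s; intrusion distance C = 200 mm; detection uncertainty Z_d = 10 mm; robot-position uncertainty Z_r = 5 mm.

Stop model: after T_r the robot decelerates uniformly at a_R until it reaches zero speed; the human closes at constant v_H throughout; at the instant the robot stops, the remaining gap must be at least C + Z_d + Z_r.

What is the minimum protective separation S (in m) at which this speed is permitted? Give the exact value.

S_min = 751/1000 m = 0.7510 m

stop time T_s = (1/10)/(1/2) = 0.2000 s
reaction-phase robot travel = 0.1000·0.0600 = 0.0060 m
braking distance = 0.1000²/(2·0.5000) = 0.0100 m
human closes 2.0000·0.2600 = 0.5200 m
residual clearance needed = 0.2000+0.0100+0.0050 = 0.2150 m
S_min ≈ 0.0060+0.0100+0.5200+0.2150  ⇒  S_min = 751/1000 m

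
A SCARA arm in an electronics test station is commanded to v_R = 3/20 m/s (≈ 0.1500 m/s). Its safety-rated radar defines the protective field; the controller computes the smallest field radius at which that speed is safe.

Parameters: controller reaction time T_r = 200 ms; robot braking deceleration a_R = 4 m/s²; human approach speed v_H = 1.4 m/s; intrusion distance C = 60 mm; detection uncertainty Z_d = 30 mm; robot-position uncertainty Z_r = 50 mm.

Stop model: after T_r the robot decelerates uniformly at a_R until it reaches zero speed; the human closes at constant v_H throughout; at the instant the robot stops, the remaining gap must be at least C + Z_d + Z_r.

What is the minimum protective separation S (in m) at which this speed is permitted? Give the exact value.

braking lasts T_s = (3/20)/4 = 0.0375 s
robot in T_r: 0.1500·0.2000 = 0.0300 m
braking distance = 0.1500²/(2·4.0000) = 0.0028 m
person approaches 1.4000·(0.2000+0.0375) = 0.3325 m
residual clearance needed = 0.0600+0.0300+0.0500 = 0.1400 m
S_min ≈ 0.0300+0.0028+0.3325+0.1400  ⇒  S_min = 1617/3200 m

S_min = 1617/3200 m = 0.5053 m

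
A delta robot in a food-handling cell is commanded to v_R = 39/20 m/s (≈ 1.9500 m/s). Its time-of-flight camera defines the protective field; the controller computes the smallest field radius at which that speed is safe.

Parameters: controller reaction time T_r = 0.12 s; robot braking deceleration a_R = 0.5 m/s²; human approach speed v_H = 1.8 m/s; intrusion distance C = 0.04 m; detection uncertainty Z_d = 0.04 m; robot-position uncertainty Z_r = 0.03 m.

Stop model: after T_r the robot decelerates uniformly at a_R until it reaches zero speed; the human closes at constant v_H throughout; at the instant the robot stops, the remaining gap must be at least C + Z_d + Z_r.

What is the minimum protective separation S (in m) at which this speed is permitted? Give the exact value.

S_min = 4553/400 m = 11.3825 m

stop time T_s = (39/20)/(1/2) = 3.9000 s
reaction-phase robot travel = 1.9500·0.1200 = 0.2340 m
braking distance = 1.9500²/(2·0.5000) = 3.8025 m
person approaches 1.8000·(0.1200+3.9000) = 7.2360 m
margins: 0.0400+0.0400+0.0300 = 0.1100 m
S_min ≈ 0.2340+3.8025+7.2360+0.1100  ⇒  S_min = 4553/400 m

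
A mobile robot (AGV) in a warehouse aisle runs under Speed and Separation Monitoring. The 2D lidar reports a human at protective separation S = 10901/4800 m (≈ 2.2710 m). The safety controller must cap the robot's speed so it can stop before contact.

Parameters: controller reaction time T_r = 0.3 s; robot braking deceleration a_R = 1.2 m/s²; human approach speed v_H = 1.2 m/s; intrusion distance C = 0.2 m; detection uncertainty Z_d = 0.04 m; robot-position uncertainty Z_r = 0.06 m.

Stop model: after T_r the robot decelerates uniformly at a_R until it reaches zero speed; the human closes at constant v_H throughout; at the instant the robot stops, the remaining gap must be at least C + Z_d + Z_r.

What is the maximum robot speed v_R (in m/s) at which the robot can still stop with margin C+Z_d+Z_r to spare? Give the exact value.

v_R_max = 19/20 m/s = 0.9500 m/s

at the boundary: (5/12)·v² + (13/10)·v + (-7733/4800) = 0
  disc = (13/10)² − 4·(5/12)·(-7733/4800) = 63001/14400 ; √disc = 251/120
  v_R = (−(13/10) + 251/120) / (2·(5/12)) = 19/20 m/s
check:
T_s = v_R/a_R = (19/20)/(6/5) = 0.7917 s
robot covers v_R·T_r = 0.9500·0.3000 = 0.2850 m before braking
braking distance = 0.9500²/(2·1.2000) = 0.3760 m
human closes 1.2000·1.0917 = 1.3100 m
margins: 0.2000+0.0400+0.0600 = 0.3000 m
sum ≈ 0.2850+0.3760+1.3100+0.3000 ≈ 2.2710 m = S ✓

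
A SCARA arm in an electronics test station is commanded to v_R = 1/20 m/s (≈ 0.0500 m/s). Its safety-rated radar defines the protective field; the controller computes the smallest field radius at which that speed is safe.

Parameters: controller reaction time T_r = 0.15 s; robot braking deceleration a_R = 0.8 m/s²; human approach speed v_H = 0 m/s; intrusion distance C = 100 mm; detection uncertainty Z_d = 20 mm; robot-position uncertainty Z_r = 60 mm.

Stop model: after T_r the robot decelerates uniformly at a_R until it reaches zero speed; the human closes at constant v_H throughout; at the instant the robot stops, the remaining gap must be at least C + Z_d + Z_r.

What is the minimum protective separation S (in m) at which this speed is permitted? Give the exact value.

S_min = 121/640 m = 0.1891 m

T_s = v_R/a_R = (1/20)/(4/5) = 0.0625 s
robot covers v_R·T_r = 0.0500·0.1500 = 0.0075 m before braking
robot covers 0.0500·0.0625 − ½·0.8000·0.0625² = 0.0016 m while stopping
human over T_r+T_s: 0.0000·(0.1500+0.0625) = 0.0000 m
C+Z_d+Z_r = 0.1000+0.0200+0.0600 = 0.1800 m
S_min ≈ 0.0075+0.0016+0.0000+0.1800  ⇒  S_min = 121/640 m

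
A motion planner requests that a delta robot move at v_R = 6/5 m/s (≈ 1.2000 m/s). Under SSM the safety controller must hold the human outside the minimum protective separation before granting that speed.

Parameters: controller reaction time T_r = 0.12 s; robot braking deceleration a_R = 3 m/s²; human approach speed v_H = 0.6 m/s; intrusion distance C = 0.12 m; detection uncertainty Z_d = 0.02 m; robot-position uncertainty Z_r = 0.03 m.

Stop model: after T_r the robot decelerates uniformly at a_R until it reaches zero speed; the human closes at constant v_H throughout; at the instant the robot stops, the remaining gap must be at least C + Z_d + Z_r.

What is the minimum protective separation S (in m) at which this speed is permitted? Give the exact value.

braking lasts T_s = (6/5)/3 = 0.4000 s
robot in T_r: 1.2000·0.1200 = 0.1440 m
braking distance = 1.2000²/(2·3.0000) = 0.2400 m
human closes 0.6000·0.5200 = 0.3120 m
C+Z_d+Z_r = 0.1200+0.0200+0.0300 = 0.1700 m
S_min ≈ 0.1440+0.2400+0.3120+0.1700  ⇒  S_min = 433/500 m

S_min = 433/500 m = 0.8660 m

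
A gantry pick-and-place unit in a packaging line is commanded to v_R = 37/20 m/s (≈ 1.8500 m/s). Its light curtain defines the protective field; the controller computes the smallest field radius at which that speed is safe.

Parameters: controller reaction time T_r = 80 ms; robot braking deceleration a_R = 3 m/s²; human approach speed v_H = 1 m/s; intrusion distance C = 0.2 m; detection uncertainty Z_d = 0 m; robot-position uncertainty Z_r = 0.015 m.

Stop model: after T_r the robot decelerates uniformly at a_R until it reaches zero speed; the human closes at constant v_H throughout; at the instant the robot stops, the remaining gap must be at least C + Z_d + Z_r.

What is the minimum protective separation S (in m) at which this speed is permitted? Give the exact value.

braking lasts T_s = (37/20)/3 = 0.6167 s
robot covers v_R·T_r = 1.8500·0.0800 = 0.1480 m before braking
robot covers 1.8500·0.6167 − ½·3.0000·0.6167² = 0.5704 m while stopping
human closes 1.0000·0.6967 = 0.6967 m
C+Z_d+Z_r = 0.2000+0.0000+0.0150 = 0.2150 m
S_min ≈ 0.1480+0.5704+0.6967+0.2150  ⇒  S_min = 19561/12000 m

S_min = 19561/12000 m = 1.6301 m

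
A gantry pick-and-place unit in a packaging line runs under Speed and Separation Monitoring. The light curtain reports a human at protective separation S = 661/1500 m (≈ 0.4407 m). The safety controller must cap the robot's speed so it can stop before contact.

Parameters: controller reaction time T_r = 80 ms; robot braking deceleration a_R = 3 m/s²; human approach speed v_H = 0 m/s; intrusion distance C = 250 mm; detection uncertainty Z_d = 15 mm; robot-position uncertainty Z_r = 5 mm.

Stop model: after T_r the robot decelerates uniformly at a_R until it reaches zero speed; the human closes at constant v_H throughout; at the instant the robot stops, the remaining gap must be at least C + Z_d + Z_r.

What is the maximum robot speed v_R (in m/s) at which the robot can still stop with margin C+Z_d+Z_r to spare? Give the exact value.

collect terms ⇒ (1/6)·v_R² + (2/25)·v_R + (-64/375) = 0
  disc = (2/25)² − 4·(1/6)·(-64/375) = 676/5625 ; √disc = 26/75
  v_R = (−(2/25) + 26/75) / (2·(1/6)) = 4/5 m/s
check:
braking lasts T_s = (4/5)/3 = 0.2667 s
robot covers v_R·T_r = 0.8000·0.0800 = 0.0640 m before braking
braking distance = 0.8000²/(2·3.0000) = 0.1067 m
person approaches 0.0000·(0.0800+0.2667) = 0.0000 m
residual clearance needed = 0.2500+0.0150+0.0050 = 0.2700 m
sum ≈ 0.0640+0.1067+0.0000+0.2700 ≈ 0.4407 m = S ✓

v_R_max = 4/5 m/s = 0.8000 m/s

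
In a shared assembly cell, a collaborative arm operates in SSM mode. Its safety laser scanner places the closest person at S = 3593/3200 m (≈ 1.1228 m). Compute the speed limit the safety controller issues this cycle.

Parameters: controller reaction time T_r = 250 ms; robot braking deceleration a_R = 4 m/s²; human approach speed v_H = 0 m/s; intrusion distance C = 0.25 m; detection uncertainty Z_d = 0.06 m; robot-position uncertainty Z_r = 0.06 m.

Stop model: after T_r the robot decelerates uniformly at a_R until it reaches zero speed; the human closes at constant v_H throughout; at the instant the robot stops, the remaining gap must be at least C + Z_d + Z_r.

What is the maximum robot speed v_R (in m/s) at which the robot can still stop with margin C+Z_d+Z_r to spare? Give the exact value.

v_R_max = 33/20 m/s = 1.6500 m/s

at the boundary: (1/8)·v² + (1/4)·v + (-2409/3200) = 0
  disc = (1/4)² − 4·(1/8)·(-2409/3200) = 2809/6400 ; √disc = 53/80
  v_R = (−(1/4) + 53/80) / (2·(1/8)) = 33/20 m/s
check:
T_s = v_R/a_R = (33/20)/4 = 0.4125 s
robot covers v_R·T_r = 1.6500·0.2500 = 0.4125 m before braking
robot under decel: 1.6500²/(2·4.0000) = 0.3403 m
person approaches 0.0000·(0.2500+0.4125) = 0.0000 m
residual clearance needed = 0.2500+0.0600+0.0600 = 0.3700 m
sum ≈ 0.4125+0.3403+0.0000+0.3700 ≈ 1.1228 m = S ✓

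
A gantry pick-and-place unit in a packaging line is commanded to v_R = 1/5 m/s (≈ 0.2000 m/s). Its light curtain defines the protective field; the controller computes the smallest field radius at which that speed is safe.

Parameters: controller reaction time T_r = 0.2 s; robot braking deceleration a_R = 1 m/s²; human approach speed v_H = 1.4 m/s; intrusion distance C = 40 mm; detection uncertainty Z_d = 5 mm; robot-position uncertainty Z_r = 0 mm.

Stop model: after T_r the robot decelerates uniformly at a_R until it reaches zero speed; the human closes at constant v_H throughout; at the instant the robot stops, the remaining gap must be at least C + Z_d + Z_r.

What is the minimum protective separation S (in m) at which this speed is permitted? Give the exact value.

S_min = 133/200 m = 0.6650 m

T_s = v_R/a_R = (1/5)/1 = 0.2000 s
robot covers v_R·T_r = 0.2000·0.2000 = 0.0400 m before braking
robot covers 0.2000·0.2000 − ½·1.0000·0.2000² = 0.0200 m while stopping
human over T_r+T_s: 1.4000·(0.2000+0.2000) = 0.5600 m
margins: 0.0400+0.0050+0.0000 = 0.0450 m
S_min ≈ 0.0400+0.0200+0.5600+0.0450  ⇒  S_min = 133/200 m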